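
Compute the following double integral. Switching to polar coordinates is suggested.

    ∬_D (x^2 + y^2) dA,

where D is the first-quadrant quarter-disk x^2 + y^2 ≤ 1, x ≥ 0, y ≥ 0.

The region D is 0 ≤ r ≤ 1, 0 ≤ θ ≤ π/2 in polar coordinates, where x = r cos(θ), y = r sin(θ), and dA = r dr dθ.

Under the substitution, the integrand becomes r^2, so

    ∬_D (x^2 + y^2) dA = ∫_{0}^{π/2} ∫_{0}^{1} (r^2) · r dr dθ.

Inner integral (in r): ∫_{0}^{1} (r^2) · r dr = 1/4.

Outer integral (in θ): ∫_{0}^{π/2} (1/4) dθ = π/8.

Therefore ∬_D (x^2 + y^2) dA = π/8.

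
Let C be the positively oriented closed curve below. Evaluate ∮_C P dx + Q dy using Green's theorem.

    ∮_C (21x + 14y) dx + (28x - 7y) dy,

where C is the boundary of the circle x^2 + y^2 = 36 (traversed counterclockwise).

Green's theorem converts the closed line integral into a double integral over the enclosed region D:

    ∮_C P dx + Q dy = ∬_D (∂Q/∂x - ∂P/∂y) dA.

Here P = 21x + 14y, Q = 28x - 7y, so

    ∂Q/∂x = 28,    ∂P/∂y = 14,
    ∂Q/∂x - ∂P/∂y = 14.

D is the region x^2 + y^2 ≤ 36. Evaluating the double integral:

In polar coordinates (x = r cos θ, y = r sin θ, dA = r dr dθ) the integrand becomes 14, so

    ∬_D (14) dA = ∫_0^{2π} ∫_0^{6} (14) · r dr dθ.

Inner (r from 0 to 6): 252.
Outer (θ from 0 to 2π): 504π.

Therefore ∮_C P dx + Q dy = 504π.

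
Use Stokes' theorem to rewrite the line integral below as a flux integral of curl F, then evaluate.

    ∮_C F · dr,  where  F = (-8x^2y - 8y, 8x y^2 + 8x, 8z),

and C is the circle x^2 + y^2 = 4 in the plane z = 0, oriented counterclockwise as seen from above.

Let S be the flat disk x^2 + y^2 ≤ 4 in the plane z = 0, with upward unit normal n̂ = ẑ. By Stokes' theorem,

    ∮_C F · dr = ∬_S (∇ × F) · n̂ dS = ∬_D (curl F)_z dA,

where D is the disk x^2 + y^2 ≤ 4.

Compute the curl of F = (-8x^2y - 8y, 8x y^2 + 8x, 8z):
    (∇ × F)_x = ∂F_z/∂y - ∂F_y/∂z = 0,
    (∇ × F)_y = ∂F_x/∂z - ∂F_z/∂x = 0,
    (∇ × F)_z = ∂F_y/∂x - ∂F_x/∂y = 8x^2 + 8y^2 + 16.

On z = 0, (curl F)_z = 8x^2 + 8y^2 + 16.

Convert to polar (x = r cos θ, y = r sin θ, dA = r dr dθ); the integrand becomes 8r^2 + 16, so

    ∬_D (curl F)_z dA = ∫_0^{2π} ∫_0^{2} (8r^2 + 16) · r dr dθ.

Inner (r from 0 to 2): 64.
Outer (θ from 0 to 2π): 128π.

Therefore ∮_C F · dr = 128π.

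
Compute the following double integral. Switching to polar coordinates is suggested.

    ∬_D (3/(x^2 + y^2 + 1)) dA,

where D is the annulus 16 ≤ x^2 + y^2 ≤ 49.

The region D is 4 ≤ r ≤ 7, 0 ≤ θ ≤ 2π in polar coordinates, where x = r cos(θ), y = r sin(θ), and dA = r dr dθ.

Under the substitution, the integrand becomes 3/(r^2 + 1), so

    ∬_D (3/(x^2 + y^2 + 1)) dA = ∫_{0}^{2π} ∫_{4}^{7} (3/(r^2 + 1)) · r dr dθ.

Inner integral (in r): ∫_{4}^{7} (3/(r^2 + 1)) · r dr = log(250sqrt(34)/289).

Outer integral (in θ): ∫_{0}^{2π} (log(250sqrt(34)/289)) dθ = log((250sqrt(34)/289)^(2π)).

Therefore ∬_D (3/(x^2 + y^2 + 1)) dA = log((250sqrt(34)/289)^(2π)).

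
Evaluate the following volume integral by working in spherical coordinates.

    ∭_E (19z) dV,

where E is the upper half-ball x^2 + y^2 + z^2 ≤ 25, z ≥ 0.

In spherical coordinates, x = ρ sin(φ) cos(θ), y = ρ sin(φ) sin(θ), z = ρ cos(φ), and dV = ρ^2 sin(φ) dρ dφ dθ.

The integrand becomes 19ρ cos(φ), so

    ∭_E (19z) dV = ∫_{0}^{2π} ∫_{0}^{π/2} ∫_{0}^{5} (19ρ cos(φ)) · ρ^2 sin(φ) dρ dφ dθ.

Inner (ρ): 11875sin(2φ)/8.
Middle (φ): 11875/8.
Outer (θ): 11875π/4.

Therefore the triple integral equals 11875π/4.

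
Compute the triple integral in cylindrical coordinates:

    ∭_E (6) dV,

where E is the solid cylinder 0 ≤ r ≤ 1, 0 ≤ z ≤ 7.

In cylindrical coordinates, x = r cos(θ), y = r sin(θ), z = z, and dV = r dr dθ dz.

The integrand becomes 6, so

    ∭_E (6) dV = ∫_{0}^{2π} ∫_{0}^{1} ∫_{0}^{7} (6) · r dz dr dθ.

Inner (z): 42r.
Middle (r from 0 to 1): 21.
Outer (θ): 42π.

Therefore the triple integral equals 42π.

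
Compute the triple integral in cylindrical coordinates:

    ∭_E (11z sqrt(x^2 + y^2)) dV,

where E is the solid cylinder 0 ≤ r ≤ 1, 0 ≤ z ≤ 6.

In cylindrical coordinates, x = r cos(θ), y = r sin(θ), z = z, and dV = r dr dθ dz.

The integrand becomes 11r z, so

    ∭_E (11z sqrt(x^2 + y^2)) dV = ∫_{0}^{2π} ∫_{0}^{1} ∫_{0}^{6} (11r z) · r dz dr dθ.

Inner (z): 198r^2.
Middle (r from 0 to 1): 66.
Outer (θ): 132π.

Therefore the triple integral equals 132π.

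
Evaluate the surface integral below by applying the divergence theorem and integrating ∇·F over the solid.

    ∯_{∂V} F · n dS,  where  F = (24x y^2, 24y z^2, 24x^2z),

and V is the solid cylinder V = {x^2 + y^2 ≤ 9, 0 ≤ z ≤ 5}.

By the divergence theorem,

    ∯_{∂V} F · n dS = ∭_V (∇ · F) dV.

Compute the divergence:
    ∇ · F = ∂F_x/∂x + ∂F_y/∂y + ∂F_z/∂z = 24y^2 + 24z^2 + 24x^2 = 24x^2 + 24y^2 + 24z^2.

In cylindrical coordinates, x = r cos(θ), y = r sin(θ), z = z, dV = r dr dθ dz, with 0 ≤ r ≤ 3, 0 ≤ θ ≤ 2π, 0 ≤ z ≤ 5.

The integrand, after substitution and multiplying by the volume element, becomes (24r^2 + 24z^2) · r, so

    ∭_V (∇·F) dV = ∫_0^{2π} ∫_0^{3} ∫_0^{5} (24r^2 + 24z^2) · r dz dr dθ.

Inner (z from 0 to 5): 120r^3 + 1000r.
Middle (r from 0 to 3): 6930.
Outer (θ from 0 to 2π): 13860π.

Therefore ∯_{∂V} F · n dS = 13860π.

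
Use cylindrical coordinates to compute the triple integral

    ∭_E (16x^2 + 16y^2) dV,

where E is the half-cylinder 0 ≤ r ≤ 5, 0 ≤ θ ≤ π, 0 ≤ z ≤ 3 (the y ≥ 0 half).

In cylindrical coordinates, x = r cos(θ), y = r sin(θ), z = z, and dV = r dr dθ dz.

The integrand becomes 16r^2, so

    ∭_E (16x^2 + 16y^2) dV = ∫_{0}^{π} ∫_{0}^{5} ∫_{0}^{3} (16r^2) · r dz dr dθ.

Inner (z): 48r^3.
Middle (r from 0 to 5): 7500.
Outer (θ): 7500π.

Therefore the triple integral equals 7500π.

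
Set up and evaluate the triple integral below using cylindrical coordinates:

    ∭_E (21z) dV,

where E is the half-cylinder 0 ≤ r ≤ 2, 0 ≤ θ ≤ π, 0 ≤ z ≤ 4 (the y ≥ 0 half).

In cylindrical coordinates, x = r cos(θ), y = r sin(θ), z = z, and dV = r dr dθ dz.

The integrand becomes 21z, so

    ∭_E (21z) dV = ∫_{0}^{π} ∫_{0}^{2} ∫_{0}^{4} (21z) · r dz dr dθ.

Inner (z): 168r.
Middle (r from 0 to 2): 336.
Outer (θ): 336π.

Therefore the triple integral equals 336π.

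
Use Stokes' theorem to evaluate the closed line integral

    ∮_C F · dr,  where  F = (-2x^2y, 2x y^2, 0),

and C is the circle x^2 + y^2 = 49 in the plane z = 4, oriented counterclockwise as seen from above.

Let S be the flat disk x^2 + y^2 ≤ 49 in the plane z = 4, with upward unit normal n̂ = ẑ. By Stokes' theorem,

    ∮_C F · dr = ∬_S (∇ × F) · n̂ dS = ∬_D (curl F)_z dA,

where D is the disk x^2 + y^2 ≤ 49.

Compute the curl of F = (-2x^2y, 2x y^2, 0):
    (∇ × F)_x = ∂F_z/∂y - ∂F_y/∂z = 0,
    (∇ × F)_y = ∂F_x/∂z - ∂F_z/∂x = 0,
    (∇ × F)_z = ∂F_y/∂x - ∂F_x/∂y = 2x^2 + 2y^2.

On z = 4, (curl F)_z = 2x^2 + 2y^2.

Convert to polar (x = r cos θ, y = r sin θ, dA = r dr dθ); the integrand becomes 2r^2, so

    ∬_D (curl F)_z dA = ∫_0^{2π} ∫_0^{7} (2r^2) · r dr dθ.

Inner (r from 0 to 7): 2401/2.
Outer (θ from 0 to 2π): 2401π.

Therefore ∮_C F · dr = 2401π.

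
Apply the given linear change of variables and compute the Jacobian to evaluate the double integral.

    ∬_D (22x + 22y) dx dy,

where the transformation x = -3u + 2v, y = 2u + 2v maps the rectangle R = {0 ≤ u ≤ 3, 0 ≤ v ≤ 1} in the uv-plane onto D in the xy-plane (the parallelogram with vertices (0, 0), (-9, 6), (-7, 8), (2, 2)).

Compute the Jacobian determinant of (x, y) with respect to (u, v):

    ∂(x,y)/∂(u,v) = | -3  2 | = (-3)(2) - (2)(2) = -10.
                   | 2  2 |

Its absolute value is |J| = 10 (the area scaling factor).

Substituting x = -3u + 2v, y = 2u + 2v into the integrand,

    22x + 22y → -22u + 88v,

so the integral becomes

    ∬_R (-22u + 88v) · |J| du dv = ∫_0^3 ∫_0^1 (-220u + 880v) dv du.

Inner (v): 440 - 220u.
Outer (u): 330.

Therefore ∬_D (22x + 22y) dx dy = 330.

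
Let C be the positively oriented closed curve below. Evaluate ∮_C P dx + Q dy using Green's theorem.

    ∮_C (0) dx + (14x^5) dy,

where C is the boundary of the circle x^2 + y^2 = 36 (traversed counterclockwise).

Green's theorem converts the closed line integral into a double integral over the enclosed region D:

    ∮_C P dx + Q dy = ∬_D (∂Q/∂x - ∂P/∂y) dA.

Here P = 0, Q = 14x^5, so

    ∂Q/∂x = 70x^4,    ∂P/∂y = 0,
    ∂Q/∂x - ∂P/∂y = 70x^4.

D is the region x^2 + y^2 ≤ 36. Evaluating the double integral:

In polar coordinates (x = r cos θ, y = r sin θ, dA = r dr dθ) the integrand becomes 70r^4cos(θ)^4, so

    ∬_D (70x^4) dA = ∫_0^{2π} ∫_0^{6} (70r^4cos(θ)^4) · r dr dθ.

Inner (r from 0 to 6): 544320cos(θ)^4.
Outer (θ from 0 to 2π): 408240π.

Therefore ∮_C P dx + Q dy = 408240π.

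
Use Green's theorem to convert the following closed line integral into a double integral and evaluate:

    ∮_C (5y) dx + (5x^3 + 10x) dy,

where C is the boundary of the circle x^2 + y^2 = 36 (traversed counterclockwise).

Green's theorem converts the closed line integral into a double integral over the enclosed region D:

    ∮_C P dx + Q dy = ∬_D (∂Q/∂x - ∂P/∂y) dA.

Here P = 5y, Q = 5x^3 + 10x, so

    ∂Q/∂x = 15x^2 + 10,    ∂P/∂y = 5,
    ∂Q/∂x - ∂P/∂y = 15x^2 + 5.

D is the region x^2 + y^2 ≤ 36. Evaluating the double integral:

In polar coordinates (x = r cos θ, y = r sin θ, dA = r dr dθ) the integrand becomes 15r^2cos(θ)^2 + 5, so

    ∬_D (15x^2 + 5) dA = ∫_0^{2π} ∫_0^{6} (15r^2cos(θ)^2 + 5) · r dr dθ.

Inner (r from 0 to 6): 4860cos(θ)^2 + 90.
Outer (θ from 0 to 2π): 5040π.

Therefore ∮_C P dx + Q dy = 5040π.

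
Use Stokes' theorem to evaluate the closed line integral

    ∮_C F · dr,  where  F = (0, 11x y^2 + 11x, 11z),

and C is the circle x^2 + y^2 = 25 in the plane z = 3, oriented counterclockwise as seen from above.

Let S be the flat disk x^2 + y^2 ≤ 25 in the plane z = 3, with upward unit normal n̂ = ẑ. By Stokes' theorem,

    ∮_C F · dr = ∬_S (∇ × F) · n̂ dS = ∬_D (curl F)_z dA,

where D is the disk x^2 + y^2 ≤ 25.

Compute the curl of F = (0, 11x y^2 + 11x, 11z):
    (∇ × F)_x = ∂F_z/∂y - ∂F_y/∂z = 0,
    (∇ × F)_y = ∂F_x/∂z - ∂F_z/∂x = 0,
    (∇ × F)_z = ∂F_y/∂x - ∂F_x/∂y = 11y^2 + 11.

On z = 3, (curl F)_z = 11y^2 + 11.

Convert to polar (x = r cos θ, y = r sin θ, dA = r dr dθ); the integrand becomes 11r^2sin(θ)^2 + 11, so

    ∬_D (curl F)_z dA = ∫_0^{2π} ∫_0^{5} (11r^2sin(θ)^2 + 11) · r dr dθ.

Inner (r from 0 to 5): 6875sin(θ)^2/4 + 275/2.
Outer (θ from 0 to 2π): 7975π/4.

Therefore ∮_C F · dr = 7975π/4.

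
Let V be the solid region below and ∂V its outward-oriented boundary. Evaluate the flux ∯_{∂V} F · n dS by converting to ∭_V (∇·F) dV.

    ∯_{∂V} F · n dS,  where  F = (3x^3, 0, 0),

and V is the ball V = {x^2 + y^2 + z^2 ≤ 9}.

By the divergence theorem,

    ∯_{∂V} F · n dS = ∭_V (∇ · F) dV.

Compute the divergence:
    ∇ · F = ∂F_x/∂x + ∂F_y/∂y + ∂F_z/∂z = 9x^2 + 0 + 0 = 9x^2.

In spherical coordinates, x = ρ sin(φ) cos(θ), y = ρ sin(φ) sin(θ), z = ρ cos(φ), dV = ρ^2 sin(φ) dρ dφ dθ, with 0 ≤ ρ ≤ 3, 0 ≤ φ ≤ π, 0 ≤ θ ≤ 2π.

The integrand, after substitution and multiplying by the volume element, becomes (9ρ^2sin(φ)^2cos(θ)^2) · ρ^2 sin(φ), so

    ∭_V (∇·F) dV = ∫_0^{2π} ∫_0^{π} ∫_0^{3} (9ρ^2sin(φ)^2cos(θ)^2) · ρ^2 sin(φ) dρ dφ dθ.

Inner (ρ from 0 to 3): 2187sin(φ)^3cos(θ)^2/5.
Middle (φ from 0 to π): 2916cos(θ)^2/5.
Outer (θ from 0 to 2π): 2916π/5.

Therefore ∯_{∂V} F · n dS = 2916π/5.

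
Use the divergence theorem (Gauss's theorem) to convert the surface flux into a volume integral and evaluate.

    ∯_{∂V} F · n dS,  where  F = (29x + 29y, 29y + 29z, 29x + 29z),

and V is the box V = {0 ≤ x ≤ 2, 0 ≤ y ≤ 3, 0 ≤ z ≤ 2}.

By the divergence theorem,

    ∯_{∂V} F · n dS = ∭_V (∇ · F) dV.

Compute the divergence:
    ∇ · F = ∂F_x/∂x + ∂F_y/∂y + ∂F_z/∂z = 29 + 29 + 29 = 87.

V is a rectangular box, so dV = dx dy dz with 0 ≤ x ≤ 2, 0 ≤ y ≤ 3, 0 ≤ z ≤ 2.

Integrate (87) over V as an iterated integral:

    ∭_V (∇·F) dV = ∫_0^{2} ∫_0^{3} ∫_0^{2} (87) dz dy dx.

Inner (z from 0 to 2): 174.
Middle (y from 0 to 3): 522.
Outer (x from 0 to 2): 1044.

Therefore ∯_{∂V} F · n dS = 1044.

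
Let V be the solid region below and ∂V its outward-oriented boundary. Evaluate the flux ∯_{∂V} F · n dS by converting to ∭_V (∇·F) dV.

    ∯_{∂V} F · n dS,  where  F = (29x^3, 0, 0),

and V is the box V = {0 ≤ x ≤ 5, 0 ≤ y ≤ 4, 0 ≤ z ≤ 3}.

By the divergence theorem,

    ∯_{∂V} F · n dS = ∭_V (∇ · F) dV.

Compute the divergence:
    ∇ · F = ∂F_x/∂x + ∂F_y/∂y + ∂F_z/∂z = 87x^2 + 0 + 0 = 87x^2.

V is a rectangular box, so dV = dx dy dz with 0 ≤ x ≤ 5, 0 ≤ y ≤ 4, 0 ≤ z ≤ 3.

Integrate (87x^2) over V as an iterated integral:

    ∭_V (∇·F) dV = ∫_0^{5} ∫_0^{4} ∫_0^{3} (87x^2) dz dy dx.

Inner (z from 0 to 3): 261x^2.
Middle (y from 0 to 4): 1044x^2.
Outer (x from 0 to 5): 43500.

Therefore ∯_{∂V} F · n dS = 43500.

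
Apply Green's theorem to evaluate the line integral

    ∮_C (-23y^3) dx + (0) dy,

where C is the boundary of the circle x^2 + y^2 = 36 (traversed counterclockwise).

Green's theorem converts the closed line integral into a double integral over the enclosed region D:

    ∮_C P dx + Q dy = ∬_D (∂Q/∂x - ∂P/∂y) dA.

Here P = -23y^3, Q = 0, so

    ∂Q/∂x = 0,    ∂P/∂y = -69y^2,
    ∂Q/∂x - ∂P/∂y = 69y^2.

D is the region x^2 + y^2 ≤ 36. Evaluating the double integral:

In polar coordinates (x = r cos θ, y = r sin θ, dA = r dr dθ) the integrand becomes 69r^2sin(θ)^2, so

    ∬_D (69y^2) dA = ∫_0^{2π} ∫_0^{6} (69r^2sin(θ)^2) · r dr dθ.

Inner (r from 0 to 6): 22356sin(θ)^2.
Outer (θ from 0 to 2π): 22356π.

Therefore ∮_C P dx + Q dy = 22356π.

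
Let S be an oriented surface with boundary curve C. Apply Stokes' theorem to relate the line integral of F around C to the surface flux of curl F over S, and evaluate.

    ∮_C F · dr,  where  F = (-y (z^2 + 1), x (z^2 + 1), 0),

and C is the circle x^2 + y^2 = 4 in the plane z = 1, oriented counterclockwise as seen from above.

Let S be the flat disk x^2 + y^2 ≤ 4 in the plane z = 1, with upward unit normal n̂ = ẑ. By Stokes' theorem,

    ∮_C F · dr = ∬_S (∇ × F) · n̂ dS = ∬_D (curl F)_z dA,

where D is the disk x^2 + y^2 ≤ 4.

Compute the curl of F = (-y (z^2 + 1), x (z^2 + 1), 0):
    (∇ × F)_x = ∂F_z/∂y - ∂F_y/∂z = -2x z,
    (∇ × F)_y = ∂F_x/∂z - ∂F_z/∂x = -2y z,
    (∇ × F)_z = ∂F_y/∂x - ∂F_x/∂y = 2z^2 + 2.

On z = 1, (curl F)_z = 4.

Convert to polar (x = r cos θ, y = r sin θ, dA = r dr dθ); the integrand becomes 4, so

    ∬_D (curl F)_z dA = ∫_0^{2π} ∫_0^{2} (4) · r dr dθ.

Inner (r from 0 to 2): 8.
Outer (θ from 0 to 2π): 16π.

Therefore ∮_C F · dr = 16π.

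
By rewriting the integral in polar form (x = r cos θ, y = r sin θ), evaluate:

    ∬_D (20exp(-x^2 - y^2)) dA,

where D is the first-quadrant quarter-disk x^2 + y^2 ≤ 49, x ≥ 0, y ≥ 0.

The region D is 0 ≤ r ≤ 7, 0 ≤ θ ≤ π/2 in polar coordinates, where x = r cos(θ), y = r sin(θ), and dA = r dr dθ.

Under the substitution, the integrand becomes 20exp(-r^2), so

    ∬_D (20exp(-x^2 - y^2)) dA = ∫_{0}^{π/2} ∫_{0}^{7} (20exp(-r^2)) · r dr dθ.

Inner integral (in r): ∫_{0}^{7} (20exp(-r^2)) · r dr = 10 - 10exp(-49).

Outer integral (in θ): ∫_{0}^{π/2} (10 - 10exp(-49)) dθ = -5π exp(-49) + 5π.

Therefore ∬_D (20exp(-x^2 - y^2)) dA = -5π exp(-49) + 5π.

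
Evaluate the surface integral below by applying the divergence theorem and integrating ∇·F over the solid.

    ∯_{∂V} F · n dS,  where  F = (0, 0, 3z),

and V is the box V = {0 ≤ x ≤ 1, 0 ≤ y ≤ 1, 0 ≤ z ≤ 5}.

By the divergence theorem,

    ∯_{∂V} F · n dS = ∭_V (∇ · F) dV.

Compute the divergence:
    ∇ · F = ∂F_x/∂x + ∂F_y/∂y + ∂F_z/∂z = 0 + 0 + 3 = 3.

V is a rectangular box, so dV = dx dy dz with 0 ≤ x ≤ 1, 0 ≤ y ≤ 1, 0 ≤ z ≤ 5.

Integrate (3) over V as an iterated integral:

    ∭_V (∇·F) dV = ∫_0^{1} ∫_0^{1} ∫_0^{5} (3) dz dy dx.

Inner (z from 0 to 5): 15.
Middle (y from 0 to 1): 15.
Outer (x from 0 to 1): 15.

Therefore ∯_{∂V} F · n dS = 15.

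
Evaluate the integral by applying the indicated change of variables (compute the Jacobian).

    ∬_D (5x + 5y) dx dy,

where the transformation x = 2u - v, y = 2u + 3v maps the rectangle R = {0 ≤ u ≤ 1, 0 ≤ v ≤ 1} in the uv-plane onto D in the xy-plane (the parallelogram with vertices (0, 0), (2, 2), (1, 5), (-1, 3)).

Compute the Jacobian determinant of (x, y) with respect to (u, v):

    ∂(x,y)/∂(u,v) = | 2  -1 | = (2)(3) - (-1)(2) = 8.
                   | 2  3 |

Its absolute value is |J| = 8 (the area scaling factor).

Substituting x = 2u - v, y = 2u + 3v into the integrand,

    5x + 5y → 20u + 10v,

so the integral becomes

    ∬_R (20u + 10v) · |J| du dv = ∫_0^1 ∫_0^1 (160u + 80v) dv du.

Inner (v): 160u + 40.
Outer (u): 120.

Therefore ∬_D (5x + 5y) dx dy = 120.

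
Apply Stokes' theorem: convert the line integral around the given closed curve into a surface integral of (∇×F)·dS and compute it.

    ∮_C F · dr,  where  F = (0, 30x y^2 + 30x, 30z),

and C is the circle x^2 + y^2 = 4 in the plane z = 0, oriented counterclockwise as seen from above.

Let S be the flat disk x^2 + y^2 ≤ 4 in the plane z = 0, with upward unit normal n̂ = ẑ. By Stokes' theorem,

    ∮_C F · dr = ∬_S (∇ × F) · n̂ dS = ∬_D (curl F)_z dA,

where D is the disk x^2 + y^2 ≤ 4.

Compute the curl of F = (0, 30x y^2 + 30x, 30z):
    (∇ × F)_x = ∂F_z/∂y - ∂F_y/∂z = 0,
    (∇ × F)_y = ∂F_x/∂z - ∂F_z/∂x = 0,
    (∇ × F)_z = ∂F_y/∂x - ∂F_x/∂y = 30y^2 + 30.

On z = 0, (curl F)_z = 30y^2 + 30.

Convert to polar (x = r cos θ, y = r sin θ, dA = r dr dθ); the integrand becomes 30r^2sin(θ)^2 + 30, so

    ∬_D (curl F)_z dA = ∫_0^{2π} ∫_0^{2} (30r^2sin(θ)^2 + 30) · r dr dθ.

Inner (r from 0 to 2): 120 - 60cos(2θ).
Outer (θ from 0 to 2π): 240π.

Therefore ∮_C F · dr = 240π.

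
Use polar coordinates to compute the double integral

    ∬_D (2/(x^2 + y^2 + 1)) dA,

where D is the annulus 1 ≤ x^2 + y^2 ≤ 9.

The region D is 1 ≤ r ≤ 3, 0 ≤ θ ≤ 2π in polar coordinates, where x = r cos(θ), y = r sin(θ), and dA = r dr dθ.

Under the substitution, the integrand becomes 2/(r^2 + 1), so

    ∬_D (2/(x^2 + y^2 + 1)) dA = ∫_{0}^{2π} ∫_{1}^{3} (2/(r^2 + 1)) · r dr dθ.

Inner integral (in r): ∫_{1}^{3} (2/(r^2 + 1)) · r dr = log(5).

Outer integral (in θ): ∫_{0}^{2π} (log(5)) dθ = 2π log(5).

Therefore ∬_D (2/(x^2 + y^2 + 1)) dA = 2π log(5).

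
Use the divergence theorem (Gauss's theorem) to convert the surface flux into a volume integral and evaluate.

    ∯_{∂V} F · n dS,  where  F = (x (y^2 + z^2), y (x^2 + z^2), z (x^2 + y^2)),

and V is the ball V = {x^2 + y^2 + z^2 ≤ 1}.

By the divergence theorem,

    ∯_{∂V} F · n dS = ∭_V (∇ · F) dV.

Compute the divergence:
    ∇ · F = ∂F_x/∂x + ∂F_y/∂y + ∂F_z/∂z = y^2 + z^2 + x^2 + z^2 + x^2 + y^2 = 2x^2 + 2y^2 + 2z^2.

In spherical coordinates, x = ρ sin(φ) cos(θ), y = ρ sin(φ) sin(θ), z = ρ cos(φ), dV = ρ^2 sin(φ) dρ dφ dθ, with 0 ≤ ρ ≤ 1, 0 ≤ φ ≤ π, 0 ≤ θ ≤ 2π.

The integrand, after substitution and multiplying by the volume element, becomes (2ρ^2) · ρ^2 sin(φ), so

    ∭_V (∇·F) dV = ∫_0^{2π} ∫_0^{π} ∫_0^{1} (2ρ^2) · ρ^2 sin(φ) dρ dφ dθ.

Inner (ρ from 0 to 1): 2sin(φ)/5.
Middle (φ from 0 to π): 4/5.
Outer (θ from 0 to 2π): 8π/5.

Therefore ∯_{∂V} F · n dS = 8π/5.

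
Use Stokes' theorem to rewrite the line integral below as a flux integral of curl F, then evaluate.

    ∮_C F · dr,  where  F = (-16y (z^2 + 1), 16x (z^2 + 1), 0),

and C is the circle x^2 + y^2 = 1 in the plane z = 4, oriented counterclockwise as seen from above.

Let S be the flat disk x^2 + y^2 ≤ 1 in the plane z = 4, with upward unit normal n̂ = ẑ. By Stokes' theorem,

    ∮_C F · dr = ∬_S (∇ × F) · n̂ dS = ∬_D (curl F)_z dA,

where D is the disk x^2 + y^2 ≤ 1.

Compute the curl of F = (-16y (z^2 + 1), 16x (z^2 + 1), 0):
    (∇ × F)_x = ∂F_z/∂y - ∂F_y/∂z = -32x z,
    (∇ × F)_y = ∂F_x/∂z - ∂F_z/∂x = -32y z,
    (∇ × F)_z = ∂F_y/∂x - ∂F_x/∂y = 32z^2 + 32.

On z = 4, (curl F)_z = 544.

Convert to polar (x = r cos θ, y = r sin θ, dA = r dr dθ); the integrand becomes 544, so

    ∬_D (curl F)_z dA = ∫_0^{2π} ∫_0^{1} (544) · r dr dθ.

Inner (r from 0 to 1): 272.
Outer (θ from 0 to 2π): 544π.

Therefore ∮_C F · dr = 544π.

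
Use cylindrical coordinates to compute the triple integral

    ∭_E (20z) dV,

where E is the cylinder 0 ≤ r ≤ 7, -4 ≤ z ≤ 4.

In cylindrical coordinates, x = r cos(θ), y = r sin(θ), z = z, and dV = r dr dθ dz.

The integrand becomes 20z, so

    ∭_E (20z) dV = ∫_{0}^{2π} ∫_{0}^{7} ∫_{-4}^{4} (20z) · r dz dr dθ.

Inner (z): 0.
Middle (r from 0 to 7): 0.
Outer (θ): 0.

Therefore the triple integral equals 0.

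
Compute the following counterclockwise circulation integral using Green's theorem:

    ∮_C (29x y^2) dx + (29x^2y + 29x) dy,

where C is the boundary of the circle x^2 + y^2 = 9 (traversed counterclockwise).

Green's theorem converts the closed line integral into a double integral over the enclosed region D:

    ∮_C P dx + Q dy = ∬_D (∂Q/∂x - ∂P/∂y) dA.

Here P = 29x y^2, Q = 29x^2y + 29x, so

    ∂Q/∂x = 58x y + 29,    ∂P/∂y = 58x y,
    ∂Q/∂x - ∂P/∂y = 29.

D is the region x^2 + y^2 ≤ 9. Evaluating the double integral:

In polar coordinates (x = r cos θ, y = r sin θ, dA = r dr dθ) the integrand becomes 29, so

    ∬_D (29) dA = ∫_0^{2π} ∫_0^{3} (29) · r dr dθ.

Inner (r from 0 to 3): 261/2.
Outer (θ from 0 to 2π): 261π.

Therefore ∮_C P dx + Q dy = 261π.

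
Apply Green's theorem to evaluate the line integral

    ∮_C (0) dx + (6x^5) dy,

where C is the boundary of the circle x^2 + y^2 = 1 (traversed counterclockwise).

Green's theorem converts the closed line integral into a double integral over the enclosed region D:

    ∮_C P dx + Q dy = ∬_D (∂Q/∂x - ∂P/∂y) dA.

Here P = 0, Q = 6x^5, so

    ∂Q/∂x = 30x^4,    ∂P/∂y = 0,
    ∂Q/∂x - ∂P/∂y = 30x^4.

D is the region x^2 + y^2 ≤ 1. Evaluating the double integral:

In polar coordinates (x = r cos θ, y = r sin θ, dA = r dr dθ) the integrand becomes 30r^4cos(θ)^4, so

    ∬_D (30x^4) dA = ∫_0^{2π} ∫_0^{1} (30r^4cos(θ)^4) · r dr dθ.

Inner (r from 0 to 1): 5cos(θ)^4.
Outer (θ from 0 to 2π): 15π/4.

Therefore ∮_C P dx + Q dy = 15π/4.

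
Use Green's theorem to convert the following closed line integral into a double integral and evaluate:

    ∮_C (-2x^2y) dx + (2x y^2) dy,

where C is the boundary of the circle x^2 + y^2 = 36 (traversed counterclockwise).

Green's theorem converts the closed line integral into a double integral over the enclosed region D:

    ∮_C P dx + Q dy = ∬_D (∂Q/∂x - ∂P/∂y) dA.

Here P = -2x^2y, Q = 2x y^2, so

    ∂Q/∂x = 2y^2,    ∂P/∂y = -2x^2,
    ∂Q/∂x - ∂P/∂y = 2x^2 + 2y^2.

D is the region x^2 + y^2 ≤ 36. Evaluating the double integral:

In polar coordinates (x = r cos θ, y = r sin θ, dA = r dr dθ) the integrand becomes 2r^2, so

    ∬_D (2x^2 + 2y^2) dA = ∫_0^{2π} ∫_0^{6} (2r^2) · r dr dθ.

Inner (r from 0 to 6): 648.
Outer (θ from 0 to 2π): 1296π.

Therefore ∮_C P dx + Q dy = 1296π.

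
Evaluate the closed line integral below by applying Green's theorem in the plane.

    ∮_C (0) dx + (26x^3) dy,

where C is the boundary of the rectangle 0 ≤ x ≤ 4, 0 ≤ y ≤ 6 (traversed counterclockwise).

Green's theorem converts the closed line integral into a double integral over the enclosed region D:

    ∮_C P dx + Q dy = ∬_D (∂Q/∂x - ∂P/∂y) dA.

Here P = 0, Q = 26x^3, so

    ∂Q/∂x = 78x^2,    ∂P/∂y = 0,
    ∂Q/∂x - ∂P/∂y = 78x^2.

D is the region 0 ≤ x ≤ 4, 0 ≤ y ≤ 6. Evaluating the double integral:

    ∬_D (78x^2) dA = ∫_0^{4} ∫_0^{6} (78x^2) dy dx.

Inner (y from 0 to 6): 468x^2.
Outer (x from 0 to 4): 9984.

Therefore ∮_C P dx + Q dy = 9984.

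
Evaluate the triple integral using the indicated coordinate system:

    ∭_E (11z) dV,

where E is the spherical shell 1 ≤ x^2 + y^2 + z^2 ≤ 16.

In spherical coordinates, x = ρ sin(φ) cos(θ), y = ρ sin(φ) sin(θ), z = ρ cos(φ), and dV = ρ^2 sin(φ) dρ dφ dθ.

The integrand becomes 11ρ cos(φ), so

    ∭_E (11z) dV = ∫_{0}^{2π} ∫_{0}^{π} ∫_{1}^{4} (11ρ cos(φ)) · ρ^2 sin(φ) dρ dφ dθ.

Inner (ρ): 2805sin(2φ)/8.
Middle (φ): 0.
Outer (θ): 0.

Therefore the triple integral equals 0.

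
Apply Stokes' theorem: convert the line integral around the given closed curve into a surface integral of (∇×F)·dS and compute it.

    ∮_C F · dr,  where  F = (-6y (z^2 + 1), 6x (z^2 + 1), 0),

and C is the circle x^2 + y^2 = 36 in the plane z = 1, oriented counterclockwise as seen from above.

Let S be the flat disk x^2 + y^2 ≤ 36 in the plane z = 1, with upward unit normal n̂ = ẑ. By Stokes' theorem,

    ∮_C F · dr = ∬_S (∇ × F) · n̂ dS = ∬_D (curl F)_z dA,

where D is the disk x^2 + y^2 ≤ 36.

Compute the curl of F = (-6y (z^2 + 1), 6x (z^2 + 1), 0):
    (∇ × F)_x = ∂F_z/∂y - ∂F_y/∂z = -12x z,
    (∇ × F)_y = ∂F_x/∂z - ∂F_z/∂x = -12y z,
    (∇ × F)_z = ∂F_y/∂x - ∂F_x/∂y = 12z^2 + 12.

On z = 1, (curl F)_z = 24.

Convert to polar (x = r cos θ, y = r sin θ, dA = r dr dθ); the integrand becomes 24, so

    ∬_D (curl F)_z dA = ∫_0^{2π} ∫_0^{6} (24) · r dr dθ.

Inner (r from 0 to 6): 432.
Outer (θ from 0 to 2π): 864π.

Therefore ∮_C F · dr = 864π.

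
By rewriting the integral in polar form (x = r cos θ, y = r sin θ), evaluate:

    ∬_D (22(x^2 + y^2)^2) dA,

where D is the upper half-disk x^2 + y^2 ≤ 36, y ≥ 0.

The region D is 0 ≤ r ≤ 6, 0 ≤ θ ≤ π in polar coordinates, where x = r cos(θ), y = r sin(θ), and dA = r dr dθ.

Under the substitution, the integrand becomes 22r^4, so

    ∬_D (22(x^2 + y^2)^2) dA = ∫_{0}^{π} ∫_{0}^{6} (22r^4) · r dr dθ.

Inner integral (in r): ∫_{0}^{6} (22r^4) · r dr = 171072.

Outer integral (in θ): ∫_{0}^{π} (171072) dθ = 171072π.

Therefore ∬_D (22(x^2 + y^2)^2) dA = 171072π.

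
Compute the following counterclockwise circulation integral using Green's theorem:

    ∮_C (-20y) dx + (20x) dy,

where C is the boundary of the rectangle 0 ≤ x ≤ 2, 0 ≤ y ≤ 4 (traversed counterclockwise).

Green's theorem converts the closed line integral into a double integral over the enclosed region D:

    ∮_C P dx + Q dy = ∬_D (∂Q/∂x - ∂P/∂y) dA.

Here P = -20y, Q = 20x, so

    ∂Q/∂x = 20,    ∂P/∂y = -20,
    ∂Q/∂x - ∂P/∂y = 40.

D is the region 0 ≤ x ≤ 2, 0 ≤ y ≤ 4. Evaluating the double integral:

    ∬_D (40) dA = ∫_0^{2} ∫_0^{4} (40) dy dx.

Inner (y from 0 to 4): 160.
Outer (x from 0 to 2): 320.

Therefore ∮_C P dx + Q dy = 320.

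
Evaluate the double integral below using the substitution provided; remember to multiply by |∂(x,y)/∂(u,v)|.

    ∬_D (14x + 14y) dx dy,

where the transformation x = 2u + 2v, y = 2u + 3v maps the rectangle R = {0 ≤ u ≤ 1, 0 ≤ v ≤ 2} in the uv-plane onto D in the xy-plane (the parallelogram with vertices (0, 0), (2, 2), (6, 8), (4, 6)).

Compute the Jacobian determinant of (x, y) with respect to (u, v):

    ∂(x,y)/∂(u,v) = | 2  2 | = (2)(3) - (2)(2) = 2.
                   | 2  3 |

Its absolute value is |J| = 2 (the area scaling factor).

Substituting x = 2u + 2v, y = 2u + 3v into the integrand,

    14x + 14y → 56u + 70v,

so the integral becomes

    ∬_R (56u + 70v) · |J| du dv = ∫_0^1 ∫_0^2 (112u + 140v) dv du.

Inner (v): 224u + 280.
Outer (u): 392.

Therefore ∬_D (14x + 14y) dx dy = 392.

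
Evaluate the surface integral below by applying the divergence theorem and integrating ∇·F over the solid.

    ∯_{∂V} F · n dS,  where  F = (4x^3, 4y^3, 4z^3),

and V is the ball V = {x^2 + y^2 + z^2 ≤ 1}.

By the divergence theorem,

    ∯_{∂V} F · n dS = ∭_V (∇ · F) dV.

Compute the divergence:
    ∇ · F = ∂F_x/∂x + ∂F_y/∂y + ∂F_z/∂z = 12x^2 + 12y^2 + 12z^2.

In spherical coordinates, x = ρ sin(φ) cos(θ), y = ρ sin(φ) sin(θ), z = ρ cos(φ), dV = ρ^2 sin(φ) dρ dφ dθ, with 0 ≤ ρ ≤ 1, 0 ≤ φ ≤ π, 0 ≤ θ ≤ 2π.

The integrand, after substitution and multiplying by the volume element, becomes (12ρ^2) · ρ^2 sin(φ), so

    ∭_V (∇·F) dV = ∫_0^{2π} ∫_0^{π} ∫_0^{1} (12ρ^2) · ρ^2 sin(φ) dρ dφ dθ.

Inner (ρ from 0 to 1): 12sin(φ)/5.
Middle (φ from 0 to π): 24/5.
Outer (θ from 0 to 2π): 48π/5.

Therefore ∯_{∂V} F · n dS = 48π/5.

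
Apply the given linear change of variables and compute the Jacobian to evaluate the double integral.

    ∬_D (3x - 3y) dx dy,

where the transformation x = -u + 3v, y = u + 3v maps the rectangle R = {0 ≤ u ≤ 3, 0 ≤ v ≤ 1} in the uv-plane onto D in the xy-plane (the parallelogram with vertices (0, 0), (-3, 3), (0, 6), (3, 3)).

Compute the Jacobian determinant of (x, y) with respect to (u, v):

    ∂(x,y)/∂(u,v) = | -1  3 | = (-1)(3) - (3)(1) = -6.
                   | 1  3 |

Its absolute value is |J| = 6 (the area scaling factor).

Substituting x = -u + 3v, y = u + 3v into the integrand,

    3x - 3y → -6u,

so the integral becomes

    ∬_R (-6u) · |J| du dv = ∫_0^3 ∫_0^1 (-36u) dv du.

Inner (v): -36u.
Outer (u): -162.

Therefore ∬_D (3x - 3y) dx dy = -162.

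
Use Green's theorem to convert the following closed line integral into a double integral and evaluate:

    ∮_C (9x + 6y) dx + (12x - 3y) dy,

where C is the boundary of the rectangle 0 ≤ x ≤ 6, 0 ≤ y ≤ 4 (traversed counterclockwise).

Green's theorem converts the closed line integral into a double integral over the enclosed region D:

    ∮_C P dx + Q dy = ∬_D (∂Q/∂x - ∂P/∂y) dA.

Here P = 9x + 6y, Q = 12x - 3y, so

    ∂Q/∂x = 12,    ∂P/∂y = 6,
    ∂Q/∂x - ∂P/∂y = 6.

D is the region 0 ≤ x ≤ 6, 0 ≤ y ≤ 4. Evaluating the double integral:

    ∬_D (6) dA = ∫_0^{6} ∫_0^{4} (6) dy dx.

Inner (y from 0 to 4): 24.
Outer (x from 0 to 6): 144.

Therefore ∮_C P dx + Q dy = 144.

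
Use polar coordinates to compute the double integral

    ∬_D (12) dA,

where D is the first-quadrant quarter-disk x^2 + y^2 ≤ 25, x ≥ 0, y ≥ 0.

The region D is 0 ≤ r ≤ 5, 0 ≤ θ ≤ π/2 in polar coordinates, where x = r cos(θ), y = r sin(θ), and dA = r dr dθ.

Under the substitution, the integrand becomes 12, so

    ∬_D (12) dA = ∫_{0}^{π/2} ∫_{0}^{5} (12) · r dr dθ.

Inner integral (in r): ∫_{0}^{5} (12) · r dr = 150.

Outer integral (in θ): ∫_{0}^{π/2} (150) dθ = 75π.

Therefore ∬_D (12) dA = 75π.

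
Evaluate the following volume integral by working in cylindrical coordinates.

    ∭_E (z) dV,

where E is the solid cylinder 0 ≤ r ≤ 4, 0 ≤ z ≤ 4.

In cylindrical coordinates, x = r cos(θ), y = r sin(θ), z = z, and dV = r dr dθ dz.

The integrand becomes z, so

    ∭_E (z) dV = ∫_{0}^{2π} ∫_{0}^{4} ∫_{0}^{4} (z) · r dz dr dθ.

Inner (z): 8r.
Middle (r from 0 to 4): 64.
Outer (θ): 128π.

Therefore the triple integral equals 128π.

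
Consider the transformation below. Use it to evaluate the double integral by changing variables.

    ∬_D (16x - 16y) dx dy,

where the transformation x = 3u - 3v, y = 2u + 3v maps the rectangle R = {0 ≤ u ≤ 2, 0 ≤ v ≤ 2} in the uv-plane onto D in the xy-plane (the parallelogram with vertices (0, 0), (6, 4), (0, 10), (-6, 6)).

Compute the Jacobian determinant of (x, y) with respect to (u, v):

    ∂(x,y)/∂(u,v) = | 3  -3 | = (3)(3) - (-3)(2) = 15.
                   | 2  3 |

Its absolute value is |J| = 15 (the area scaling factor).

Substituting x = 3u - 3v, y = 2u + 3v into the integrand,

    16x - 16y → 16u - 96v,

so the integral becomes

    ∬_R (16u - 96v) · |J| du dv = ∫_0^2 ∫_0^2 (240u - 1440v) dv du.

Inner (v): 480u - 2880.
Outer (u): -4800.

Therefore ∬_D (16x - 16y) dx dy = -4800.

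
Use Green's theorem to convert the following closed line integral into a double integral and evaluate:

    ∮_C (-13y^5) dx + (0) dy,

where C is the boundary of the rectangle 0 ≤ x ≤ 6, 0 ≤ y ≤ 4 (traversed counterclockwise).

Green's theorem converts the closed line integral into a double integral over the enclosed region D:

    ∮_C P dx + Q dy = ∬_D (∂Q/∂x - ∂P/∂y) dA.

Here P = -13y^5, Q = 0, so

    ∂Q/∂x = 0,    ∂P/∂y = -65y^4,
    ∂Q/∂x - ∂P/∂y = 65y^4.

D is the region 0 ≤ x ≤ 6, 0 ≤ y ≤ 4. Evaluating the double integral:

    ∬_D (65y^4) dA = ∫_0^{6} ∫_0^{4} (65y^4) dy dx.

Inner (y from 0 to 4): 13312.
Outer (x from 0 to 6): 79872.

Therefore ∮_C P dx + Q dy = 79872.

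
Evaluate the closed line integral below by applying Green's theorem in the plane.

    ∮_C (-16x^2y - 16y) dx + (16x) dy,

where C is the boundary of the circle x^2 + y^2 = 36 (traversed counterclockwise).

Green's theorem converts the closed line integral into a double integral over the enclosed region D:

    ∮_C P dx + Q dy = ∬_D (∂Q/∂x - ∂P/∂y) dA.

Here P = -16x^2y - 16y, Q = 16x, so

    ∂Q/∂x = 16,    ∂P/∂y = -16x^2 - 16,
    ∂Q/∂x - ∂P/∂y = 16x^2 + 32.

D is the region x^2 + y^2 ≤ 36. Evaluating the double integral:

In polar coordinates (x = r cos θ, y = r sin θ, dA = r dr dθ) the integrand becomes 16r^2cos(θ)^2 + 32, so

    ∬_D (16x^2 + 32) dA = ∫_0^{2π} ∫_0^{6} (16r^2cos(θ)^2 + 32) · r dr dθ.

Inner (r from 0 to 6): 5184cos(θ)^2 + 576.
Outer (θ from 0 to 2π): 6336π.

Therefore ∮_C P dx + Q dy = 6336π.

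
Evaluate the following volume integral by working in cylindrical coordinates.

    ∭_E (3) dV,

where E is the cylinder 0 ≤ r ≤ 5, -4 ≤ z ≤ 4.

In cylindrical coordinates, x = r cos(θ), y = r sin(θ), z = z, and dV = r dr dθ dz.

The integrand becomes 3, so

    ∭_E (3) dV = ∫_{0}^{2π} ∫_{0}^{5} ∫_{-4}^{4} (3) · r dz dr dθ.

Inner (z): 24r.
Middle (r from 0 to 5): 300.
Outer (θ): 600π.

Therefore the triple integral equals 600π.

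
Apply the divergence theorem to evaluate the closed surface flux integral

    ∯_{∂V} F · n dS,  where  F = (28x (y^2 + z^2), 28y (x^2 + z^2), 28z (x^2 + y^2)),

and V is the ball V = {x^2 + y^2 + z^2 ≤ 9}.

By the divergence theorem,

    ∯_{∂V} F · n dS = ∭_V (∇ · F) dV.

Compute the divergence:
    ∇ · F = ∂F_x/∂x + ∂F_y/∂y + ∂F_z/∂z = 28y^2 + 28z^2 + 28x^2 + 28z^2 + 28x^2 + 28y^2 = 56x^2 + 56y^2 + 56z^2.

In spherical coordinates, x = ρ sin(φ) cos(θ), y = ρ sin(φ) sin(θ), z = ρ cos(φ), dV = ρ^2 sin(φ) dρ dφ dθ, with 0 ≤ ρ ≤ 3, 0 ≤ φ ≤ π, 0 ≤ θ ≤ 2π.

The integrand, after substitution and multiplying by the volume element, becomes (56ρ^2) · ρ^2 sin(φ), so

    ∭_V (∇·F) dV = ∫_0^{2π} ∫_0^{π} ∫_0^{3} (56ρ^2) · ρ^2 sin(φ) dρ dφ dθ.

Inner (ρ from 0 to 3): 13608sin(φ)/5.
Middle (φ from 0 to π): 27216/5.
Outer (θ from 0 to 2π): 54432π/5.

Therefore ∯_{∂V} F · n dS = 54432π/5.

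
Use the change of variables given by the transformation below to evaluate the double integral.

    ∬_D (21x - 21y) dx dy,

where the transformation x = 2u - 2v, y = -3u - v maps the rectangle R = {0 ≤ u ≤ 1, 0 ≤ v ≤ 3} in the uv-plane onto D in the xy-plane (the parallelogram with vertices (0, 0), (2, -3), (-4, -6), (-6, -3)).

Compute the Jacobian determinant of (x, y) with respect to (u, v):

    ∂(x,y)/∂(u,v) = | 2  -2 | = (2)(-1) - (-2)(-3) = -8.
                   | -3  -1 |

Its absolute value is |J| = 8 (the area scaling factor).

Substituting x = 2u - 2v, y = -3u - v into the integrand,

    21x - 21y → 105u - 21v,

so the integral becomes

    ∬_R (105u - 21v) · |J| du dv = ∫_0^1 ∫_0^3 (840u - 168v) dv du.

Inner (v): 2520u - 756.
Outer (u): 504.

Therefore ∬_D (21x - 21y) dx dy = 504.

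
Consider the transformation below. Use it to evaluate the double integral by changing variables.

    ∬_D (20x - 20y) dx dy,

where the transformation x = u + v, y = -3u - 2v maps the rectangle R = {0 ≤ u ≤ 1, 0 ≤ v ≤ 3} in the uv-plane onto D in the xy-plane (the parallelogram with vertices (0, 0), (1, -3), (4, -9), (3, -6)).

Compute the Jacobian determinant of (x, y) with respect to (u, v):

    ∂(x,y)/∂(u,v) = | 1  1 | = (1)(-2) - (1)(-3) = 1.
                   | -3  -2 |

Its absolute value is |J| = 1 (the area scaling factor).

Substituting x = u + v, y = -3u - 2v into the integrand,

    20x - 20y → 80u + 60v,

so the integral becomes

    ∬_R (80u + 60v) · |J| du dv = ∫_0^1 ∫_0^3 (80u + 60v) dv du.

Inner (v): 240u + 270.
Outer (u): 390.

Therefore ∬_D (20x - 20y) dx dy = 390.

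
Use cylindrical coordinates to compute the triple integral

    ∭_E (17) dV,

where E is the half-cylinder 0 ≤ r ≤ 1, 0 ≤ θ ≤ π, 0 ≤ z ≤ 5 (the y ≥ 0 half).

In cylindrical coordinates, x = r cos(θ), y = r sin(θ), z = z, and dV = r dr dθ dz.

The integrand becomes 17, so

    ∭_E (17) dV = ∫_{0}^{π} ∫_{0}^{1} ∫_{0}^{5} (17) · r dz dr dθ.

Inner (z): 85r.
Middle (r from 0 to 1): 85/2.
Outer (θ): 85π/2.

Therefore the triple integral equals 85π/2.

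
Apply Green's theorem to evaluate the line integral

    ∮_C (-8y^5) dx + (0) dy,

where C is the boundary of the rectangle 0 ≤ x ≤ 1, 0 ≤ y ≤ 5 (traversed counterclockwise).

Green's theorem converts the closed line integral into a double integral over the enclosed region D:

    ∮_C P dx + Q dy = ∬_D (∂Q/∂x - ∂P/∂y) dA.

Here P = -8y^5, Q = 0, so

    ∂Q/∂x = 0,    ∂P/∂y = -40y^4,
    ∂Q/∂x - ∂P/∂y = 40y^4.

D is the region 0 ≤ x ≤ 1, 0 ≤ y ≤ 5. Evaluating the double integral:

    ∬_D (40y^4) dA = ∫_0^{1} ∫_0^{5} (40y^4) dy dx.

Inner (y from 0 to 5): 25000.
Outer (x from 0 to 1): 25000.

Therefore ∮_C P dx + Q dy = 25000.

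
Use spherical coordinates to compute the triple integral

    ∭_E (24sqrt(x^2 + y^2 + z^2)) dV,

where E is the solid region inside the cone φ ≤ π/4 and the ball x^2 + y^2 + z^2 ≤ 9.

In spherical coordinates, x = ρ sin(φ) cos(θ), y = ρ sin(φ) sin(θ), z = ρ cos(φ), and dV = ρ^2 sin(φ) dρ dφ dθ.

The integrand becomes 24ρ, so

    ∭_E (24sqrt(x^2 + y^2 + z^2)) dV = ∫_{0}^{2π} ∫_{0}^{π/4} ∫_{0}^{3} (24ρ) · ρ^2 sin(φ) dρ dφ dθ.

Inner (ρ): 486sin(φ).
Middle (φ): 486 - 243sqrt(2).
Outer (θ): 486π (2 - sqrt(2)).

Therefore the triple integral equals 486π (2 - sqrt(2)).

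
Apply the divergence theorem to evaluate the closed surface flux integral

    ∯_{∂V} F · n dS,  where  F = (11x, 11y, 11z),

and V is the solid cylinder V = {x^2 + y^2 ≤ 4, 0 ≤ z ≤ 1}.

By the divergence theorem,

    ∯_{∂V} F · n dS = ∭_V (∇ · F) dV.

Compute the divergence:
    ∇ · F = ∂F_x/∂x + ∂F_y/∂y + ∂F_z/∂z = 11 + 11 + 11 = 33.

In cylindrical coordinates, x = r cos(θ), y = r sin(θ), z = z, dV = r dr dθ dz, with 0 ≤ r ≤ 2, 0 ≤ θ ≤ 2π, 0 ≤ z ≤ 1.

The integrand, after substitution and multiplying by the volume element, becomes (33) · r, so

    ∭_V (∇·F) dV = ∫_0^{2π} ∫_0^{2} ∫_0^{1} (33) · r dz dr dθ.

Inner (z from 0 to 1): 33r.
Middle (r from 0 to 2): 66.
Outer (θ from 0 to 2π): 132π.

Therefore ∯_{∂V} F · n dS = 132π.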